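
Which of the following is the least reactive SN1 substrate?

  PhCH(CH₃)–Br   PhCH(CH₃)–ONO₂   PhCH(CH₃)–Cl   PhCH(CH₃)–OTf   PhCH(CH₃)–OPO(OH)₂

With the same alkyl group throughout, only the leaving group differentiates the rates.
A good leaving group is a weak base: the lower the pKₐ of its conjugate acid, the more readily it departs.
PhCH(CH₃)–OTf loses OTf⁻: pKₐ(CF₃SO₃H (triflic acid)) ≈ -14
PhCH(CH₃)–Br loses Br⁻: pKₐ(HBr) ≈ -9
PhCH(CH₃)–Cl loses Cl⁻: pKₐ(HCl) ≈ -7
PhCH(CH₃)–ONO₂ loses NO₃⁻: pKₐ(HNO₃) ≈ -1.3
PhCH(CH₃)–OPO(OH)₂ loses H₂PO₄⁻: pKₐ(H₃PO₄) ≈ 2.1

PhCH(CH₃)–OPO(OH)₂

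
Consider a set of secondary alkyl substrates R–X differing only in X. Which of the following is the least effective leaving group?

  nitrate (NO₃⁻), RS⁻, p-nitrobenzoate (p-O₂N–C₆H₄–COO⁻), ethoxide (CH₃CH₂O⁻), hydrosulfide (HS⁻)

A good leaving group is a weak base: the lower the pKₐ of its conjugate acid, the more readily it departs.
nitrate (NO₃⁻): pKₐ(HNO₃) ≈ -1.3
p-nitrobenzoate (p-O₂N–C₆H₄–COO⁻): pKₐ(p-nitrobenzoic acid) ≈ 3.4
hydrosulfide (HS⁻): pKₐ(H₂S) ≈ 7
RS⁻: pKₐ(RSH (a thiol)) ≈ 10.5
ethoxide (CH₃CH₂O⁻): pKₐ(CH₃CH₂OH) ≈ 16

ethoxide (CH₃CH₂O⁻)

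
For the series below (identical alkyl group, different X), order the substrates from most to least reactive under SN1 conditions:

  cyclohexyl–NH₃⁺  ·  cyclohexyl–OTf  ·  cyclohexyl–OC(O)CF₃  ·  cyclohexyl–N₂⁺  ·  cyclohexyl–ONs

cyclohexyl–N₂⁺ > cyclohexyl–OTf > cyclohexyl–ONs > cyclohexyl–OC(O)CF₃ > cyclohexyl–NH₃⁺

Identical carbon frameworks mean the comparison reduces to leaving-group quality.
Leaving-group ability tracks the stability of the departed species; conjugate-acid pKₐ is the usual yardstick (lower pKₐ → better LG).
cyclohexyl–N₂⁺ loses N₂: no meaningful conjugate acid; N₂ departs as an exceptionally stable neutral molecule
cyclohexyl–OTf loses OTf⁻: pKₐ(CF₃SO₃H (triflic acid)) ≈ -14
cyclohexyl–ONs loses ONs⁻: pKₐ(p-O₂NC₆H₄SO₃H) ≈ -3.5
cyclohexyl–OC(O)CF₃ loses CF₃COO⁻: pKₐ(CF₃COOH) ≈ 0.2
cyclohexyl–NH₃⁺ loses NH₃: pKₐ(NH₄⁺) ≈ 9.2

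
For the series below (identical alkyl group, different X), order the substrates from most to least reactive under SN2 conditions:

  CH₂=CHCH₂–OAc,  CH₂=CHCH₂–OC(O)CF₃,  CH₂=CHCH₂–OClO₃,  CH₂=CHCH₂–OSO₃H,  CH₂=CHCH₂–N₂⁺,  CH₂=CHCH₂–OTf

CH₂=CHCH₂–N₂⁺ > CH₂=CHCH₂–OTf > CH₂=CHCH₂–OClO₃ > CH₂=CHCH₂–OSO₃H > CH₂=CHCH₂–OC(O)CF₃ > CH₂=CHCH₂–OAc

With the same alkyl group throughout, only the leaving group differentiates the rates.
A good leaving group is a weak base: the lower the pKₐ of its conjugate acid, the more readily it departs.
CH₂=CHCH₂–N₂⁺ loses N₂: no meaningful conjugate acid; N₂ departs as an exceptionally stable neutral molecule
CH₂=CHCH₂–OTf loses OTf⁻: pKₐ(CF₃SO₃H (triflic acid)) ≈ -14
CH₂=CHCH₂–OClO₃ loses ClO₄⁻: pKₐ(HClO₄) ≈ -10
CH₂=CHCH₂–OSO₃H loses HSO₄⁻: pKₐ(H₂SO₄) ≈ -3
CH₂=CHCH₂–OC(O)CF₃ loses CF₃COO⁻: pKₐ(CF₃COOH) ≈ 0.2
CH₂=CHCH₂–OAc loses AcO⁻: pKₐ(CH₃COOH) ≈ 4.8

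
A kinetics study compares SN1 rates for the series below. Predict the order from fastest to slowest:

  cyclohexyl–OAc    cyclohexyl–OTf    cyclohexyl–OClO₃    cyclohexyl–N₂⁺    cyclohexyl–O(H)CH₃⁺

The skeletons are identical, so relative rate is governed entirely by leaving-group ability.
A good leaving group is a weak base: the lower the pKₐ of its conjugate acid, the more readily it departs.
cyclohexyl–N₂⁺ loses N₂: no meaningful conjugate acid; N₂ departs as an exceptionally stable neutral molecule
cyclohexyl–OTf loses OTf⁻: pKₐ(CF₃SO₃H (triflic acid)) ≈ -14
cyclohexyl–OClO₃ loses ClO₄⁻: pKₐ(HClO₄) ≈ -10
cyclohexyl–O(H)CH₃⁺ loses R'OH: pKₐ(R'OH₂⁺) ≈ -2.4
cyclohexyl–OAc loses AcO⁻: pKₐ(CH₃COOH) ≈ 4.8

cyclohexyl–N₂⁺ > cyclohexyl–OTf > cyclohexyl–OClO₃ > cyclohexyl–O(H)CH₃⁺ > cyclohexyl–OAc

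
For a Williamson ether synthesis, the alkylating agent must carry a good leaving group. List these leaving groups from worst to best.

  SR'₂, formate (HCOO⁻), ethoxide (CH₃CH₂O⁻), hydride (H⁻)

Rank by basicity of the departing species: weakest base leaves most easily.
SR'₂: pKₐ(R'₂SH⁺) ≈ -7
formate (HCOO⁻): pKₐ(HCOOH) ≈ 3.8
ethoxide (CH₃CH₂O⁻): pKₐ(CH₃CH₂OH) ≈ 16
hydride (H⁻): pKₐ(H₂) ≈ 36
Listed from poorest to best leaving group as asked.

hydride (H⁻) < ethoxide (CH₃CH₂O⁻) < formate (HCOO⁻) < SR'₂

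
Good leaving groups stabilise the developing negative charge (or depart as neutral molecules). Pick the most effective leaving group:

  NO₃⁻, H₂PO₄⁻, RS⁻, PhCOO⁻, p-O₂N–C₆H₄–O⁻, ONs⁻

ONs⁻

Leaving-group ability tracks the stability of the departed species; conjugate-acid pKₐ is the usual yardstick (lower pKₐ → better LG).
ONs⁻: pKₐ(p-O₂NC₆H₄SO₃H) ≈ -3.5
NO₃⁻: pKₐ(HNO₃) ≈ -1.3
H₂PO₄⁻: pKₐ(H₃PO₄) ≈ 2.1
PhCOO⁻: pKₐ(C₆H₅COOH) ≈ 4.2
p-O₂N–C₆H₄–O⁻: pKₐ(p-nitrophenol) ≈ 7.2
RS⁻: pKₐ(RSH (a thiol)) ≈ 10.5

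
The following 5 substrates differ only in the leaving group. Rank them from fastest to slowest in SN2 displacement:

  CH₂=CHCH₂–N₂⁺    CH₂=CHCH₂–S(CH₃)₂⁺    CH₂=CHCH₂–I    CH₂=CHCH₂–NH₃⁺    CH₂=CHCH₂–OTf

The skeletons are identical, so relative rate is governed entirely by leaving-group ability.
A good leaving group is a weak base: the lower the pKₐ of its conjugate acid, the more readily it departs.
CH₂=CHCH₂–N₂⁺ loses N₂: no meaningful conjugate acid; N₂ departs as an exceptionally stable neutral molecule
CH₂=CHCH₂–OTf loses OTf⁻: pKₐ(CF₃SO₃H (triflic acid)) ≈ -14
CH₂=CHCH₂–I loses I⁻: pKₐ(HI) ≈ -10
CH₂=CHCH₂–S(CH₃)₂⁺ loses SR'₂: pKₐ(R'₂SH⁺) ≈ -7
CH₂=CHCH₂–NH₃⁺ loses NH₃: pKₐ(NH₄⁺) ≈ 9.2

CH₂=CHCH₂–N₂⁺ > CH₂=CHCH₂–OTf > CH₂=CHCH₂–I > CH₂=CHCH₂–S(CH₃)₂⁺ > CH₂=CHCH₂–NH₃⁺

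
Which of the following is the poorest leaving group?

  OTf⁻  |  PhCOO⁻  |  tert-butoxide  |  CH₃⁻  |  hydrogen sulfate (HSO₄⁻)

CH₃⁻

A good leaving group is a weak base: the lower the pKₐ of its conjugate acid, the more readily it departs.
OTf⁻: pKₐ(CF₃SO₃H (triflic acid)) ≈ -14
hydrogen sulfate (HSO₄⁻): pKₐ(H₂SO₄) ≈ -3
PhCOO⁻: pKₐ(C₆H₅COOH) ≈ 4.2
tert-butoxide: pKₐ(t-BuOH) ≈ 18
CH₃⁻: pKₐ(CH₄) ≈ 48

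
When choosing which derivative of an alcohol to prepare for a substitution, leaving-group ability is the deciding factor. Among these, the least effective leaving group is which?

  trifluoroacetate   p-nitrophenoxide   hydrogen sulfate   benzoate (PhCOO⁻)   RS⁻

Leaving-group ability tracks the stability of the departed species; conjugate-acid pKₐ is the usual yardstick (lower pKₐ → better LG).
hydrogen sulfate: pKₐ(H₂SO₄) ≈ -3
trifluoroacetate: pKₐ(CF₃COOH) ≈ 0.2
benzoate (PhCOO⁻): pKₐ(C₆H₅COOH) ≈ 4.2
p-nitrophenoxide: pKₐ(p-nitrophenol) ≈ 7.2
RS⁻: pKₐ(RSH (a thiol)) ≈ 10.5

RS⁻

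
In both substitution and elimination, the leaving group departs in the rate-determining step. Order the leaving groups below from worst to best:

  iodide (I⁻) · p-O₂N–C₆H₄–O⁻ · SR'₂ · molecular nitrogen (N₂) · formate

Leaving-group ability tracks the stability of the departed species; conjugate-acid pKₐ is the usual yardstick (lower pKₐ → better LG).
molecular nitrogen (N₂): no meaningful conjugate acid; N₂ departs as an exceptionally stable neutral molecule
iodide (I⁻): pKₐ(HI) ≈ -10
SR'₂: pKₐ(R'₂SH⁺) ≈ -7
formate: pKₐ(HCOOH) ≈ 3.8 — resonance-stabilised carboxylate
p-O₂N–C₆H₄–O⁻: pKₐ(p-nitrophenol) ≈ 7.2
The question asks for worst first, so the sequence is read in increasing leaving-group ability.

p-O₂N–C₆H₄–O⁻ < formate < SR'₂ < iodide (I⁻) < molecular nitrogen (N₂)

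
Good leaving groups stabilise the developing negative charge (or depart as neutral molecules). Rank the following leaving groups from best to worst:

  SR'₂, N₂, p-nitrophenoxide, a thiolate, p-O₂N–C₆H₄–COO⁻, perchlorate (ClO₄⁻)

N₂ > perchlorate (ClO₄⁻) > SR'₂ > p-O₂N–C₆H₄–COO⁻ > p-nitrophenoxide > a thiolate

The more stable X⁻ (or X) is on its own — i.e. the weaker a base it is — the better a leaving group it makes.
N₂: no meaningful conjugate acid; N₂ departs as an exceptionally stable neutral molecule
perchlorate (ClO₄⁻): pKₐ(HClO₄) ≈ -10
SR'₂: pKₐ(R'₂SH⁺) ≈ -7 — neutral; leaves from a sulfonium salt (R–SR'₂⁺)
p-O₂N–C₆H₄–COO⁻: pKₐ(p-nitrobenzoic acid) ≈ 3.4 — electron-withdrawing nitro group stabilises the carboxylate
p-nitrophenoxide: pKₐ(p-nitrophenol) ≈ 7.2 — nitro group delocalises the charge; the classic chromogenic LG
a thiolate: pKₐ(RSH (a thiol)) ≈ 10.5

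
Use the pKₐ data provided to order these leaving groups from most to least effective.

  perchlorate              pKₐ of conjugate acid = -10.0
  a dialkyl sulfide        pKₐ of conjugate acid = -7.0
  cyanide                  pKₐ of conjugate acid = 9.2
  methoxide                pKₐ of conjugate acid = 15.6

perchlorate > a dialkyl sulfide > cyanide > methoxide

Lower conjugate-acid pKₐ ⇒ weaker base ⇒ better leaving group.
Sorting by the given values: perchlorate (-10.0), a dialkyl sulfide (-7.0), cyanide (9.2), methoxide (15.6).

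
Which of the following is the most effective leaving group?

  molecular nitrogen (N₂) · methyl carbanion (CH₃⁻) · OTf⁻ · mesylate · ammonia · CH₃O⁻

Rank by basicity of the departing species: weakest base leaves most easily.
molecular nitrogen (N₂): no meaningful conjugate acid; N₂ departs as an exceptionally stable neutral molecule
OTf⁻: pKₐ(CF₃SO₃H (triflic acid)) ≈ -14
mesylate: pKₐ(CH₃SO₃H (MsOH)) ≈ -1.9
ammonia: pKₐ(NH₄⁺) ≈ 9.2
CH₃O⁻: pKₐ(CH₃OH) ≈ 15.5
methyl carbanion (CH₃⁻): pKₐ(CH₄) ≈ 48

molecular nitrogen (N₂)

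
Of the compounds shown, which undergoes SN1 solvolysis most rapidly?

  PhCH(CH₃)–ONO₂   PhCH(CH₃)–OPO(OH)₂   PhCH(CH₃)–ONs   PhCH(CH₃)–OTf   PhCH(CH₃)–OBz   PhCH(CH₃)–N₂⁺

PhCH(CH₃)–N₂⁺

Same R in every case — rank the leaving groups.
Rank by basicity of the departing species: weakest base leaves most easily.
PhCH(CH₃)–N₂⁺ loses N₂: no meaningful conjugate acid; N₂ departs as an exceptionally stable neutral molecule
PhCH(CH₃)–OTf loses OTf⁻: pKₐ(CF₃SO₃H (triflic acid)) ≈ -14
PhCH(CH₃)–ONs loses ONs⁻: pKₐ(p-O₂NC₆H₄SO₃H) ≈ -3.5
PhCH(CH₃)–ONO₂ loses NO₃⁻: pKₐ(HNO₃) ≈ -1.3
PhCH(CH₃)–OPO(OH)₂ loses H₂PO₄⁻: pKₐ(H₃PO₄) ≈ 2.1
PhCH(CH₃)–OBz loses PhCOO⁻: pKₐ(C₆H₅COOH) ≈ 4.2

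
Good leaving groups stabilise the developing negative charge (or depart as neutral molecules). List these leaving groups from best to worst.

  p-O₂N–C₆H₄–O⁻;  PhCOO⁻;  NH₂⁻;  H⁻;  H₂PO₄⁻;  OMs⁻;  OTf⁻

Rank by basicity of the departing species: weakest base leaves most easily.
OTf⁻: pKₐ(CF₃SO₃H (triflic acid)) ≈ -14
OMs⁻: pKₐ(CH₃SO₃H (MsOH)) ≈ -1.9
H₂PO₄⁻: pKₐ(H₃PO₄) ≈ 2.1
PhCOO⁻: pKₐ(C₆H₅COOH) ≈ 4.2
p-O₂N–C₆H₄–O⁻: pKₐ(p-nitrophenol) ≈ 7.2
H⁻: pKₐ(H₂) ≈ 36
NH₂⁻: pKₐ(NH₃) ≈ 38

OTf⁻ > OMs⁻ > H₂PO₄⁻ > PhCOO⁻ > p-O₂N–C₆H₄–O⁻ > H⁻ > NH₂⁻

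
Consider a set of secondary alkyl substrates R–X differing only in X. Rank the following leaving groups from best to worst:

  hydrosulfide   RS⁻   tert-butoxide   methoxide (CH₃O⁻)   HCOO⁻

The more stable X⁻ (or X) is on its own — i.e. the weaker a base it is — the better a leaving group it makes.
HCOO⁻: pKₐ(HCOOH) ≈ 3.8 — resonance-stabilised carboxylate
hydrosulfide: pKₐ(H₂S) ≈ 7 — larger and more polarisable than the oxygen analogue
RS⁻: pKₐ(RSH (a thiol)) ≈ 10.5 — moderately basic; rarely leaves without activation
methoxide (CH₃O⁻): pKₐ(CH₃OH) ≈ 15.5 — strong base; alkoxides do not leave unassisted
tert-butoxide: pKₐ(t-BuOH) ≈ 18 — bulky, strongly basic alkoxide

HCOO⁻ > hydrosulfide > RS⁻ > methoxide (CH₃O⁻) > tert-butoxide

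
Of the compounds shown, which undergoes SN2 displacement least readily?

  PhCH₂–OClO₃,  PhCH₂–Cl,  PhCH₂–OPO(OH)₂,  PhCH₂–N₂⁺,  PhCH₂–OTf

PhCH₂–OPO(OH)₂

Identical carbon frameworks mean the comparison reduces to leaving-group quality.
A good leaving group is a weak base: the lower the pKₐ of its conjugate acid, the more readily it departs.
PhCH₂–N₂⁺ loses N₂: no meaningful conjugate acid; N₂ departs as an exceptionally stable neutral molecule
PhCH₂–OTf loses OTf⁻: pKₐ(CF₃SO₃H (triflic acid)) ≈ -14
PhCH₂–OClO₃ loses ClO₄⁻: pKₐ(HClO₄) ≈ -10
PhCH₂–Cl loses Cl⁻: pKₐ(HCl) ≈ -7
PhCH₂–OPO(OH)₂ loses H₂PO₄⁻: pKₐ(H₃PO₄) ≈ 2.1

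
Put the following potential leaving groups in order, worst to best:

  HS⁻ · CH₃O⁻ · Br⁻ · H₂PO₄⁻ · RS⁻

CH₃O⁻ < RS⁻ < HS⁻ < H₂PO₄⁻ < Br⁻

A good leaving group is a weak base: the lower the pKₐ of its conjugate acid, the more readily it departs.
Br⁻: pKₐ(HBr) ≈ -9
H₂PO₄⁻: pKₐ(H₃PO₄) ≈ 2.1
HS⁻: pKₐ(H₂S) ≈ 7
RS⁻: pKₐ(RSH (a thiol)) ≈ 10.5 — moderately basic; rarely leaves without activation
CH₃O⁻: pKₐ(CH₃OH) ≈ 15.5 — strong base; alkoxides do not leave unassisted
The question asks for worst first, so the sequence is read in increasing leaving-group ability.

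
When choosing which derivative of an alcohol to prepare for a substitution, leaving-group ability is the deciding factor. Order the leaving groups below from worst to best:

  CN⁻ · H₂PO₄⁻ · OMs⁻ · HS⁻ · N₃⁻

CN⁻ < HS⁻ < N₃⁻ < H₂PO₄⁻ < OMs⁻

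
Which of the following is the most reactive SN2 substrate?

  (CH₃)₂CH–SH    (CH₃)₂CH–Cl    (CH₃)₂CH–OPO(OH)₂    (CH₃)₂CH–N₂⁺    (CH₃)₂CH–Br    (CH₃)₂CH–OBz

Same R in every case — rank the leaving groups.
Rank by basicity of the departing species: weakest base leaves most easily.
(CH₃)₂CH–N₂⁺ loses N₂: no meaningful conjugate acid; N₂ departs as an exceptionally stable neutral molecule
(CH₃)₂CH–Br loses Br⁻: pKₐ(HBr) ≈ -9
(CH₃)₂CH–Cl loses Cl⁻: pKₐ(HCl) ≈ -7
(CH₃)₂CH–OPO(OH)₂ loses H₂PO₄⁻: pKₐ(H₃PO₄) ≈ 2.1
(CH₃)₂CH–OBz loses PhCOO⁻: pKₐ(C₆H₅COOH) ≈ 4.2
(CH₃)₂CH–SH loses HS⁻: pKₐ(H₂S) ≈ 7

(CH₃)₂CH–N₂⁺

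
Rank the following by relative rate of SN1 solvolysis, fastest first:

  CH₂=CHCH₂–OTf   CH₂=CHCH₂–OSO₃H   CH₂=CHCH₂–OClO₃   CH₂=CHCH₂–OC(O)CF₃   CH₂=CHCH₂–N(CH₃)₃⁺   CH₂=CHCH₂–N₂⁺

The skeletons are identical, so relative rate is governed entirely by leaving-group ability.
Rank by basicity of the departing species: weakest base leaves most easily.
CH₂=CHCH₂–N₂⁺ loses N₂: no meaningful conjugate acid; N₂ departs as an exceptionally stable neutral molecule
CH₂=CHCH₂–OTf loses OTf⁻: pKₐ(CF₃SO₃H (triflic acid)) ≈ -14
CH₂=CHCH₂–OClO₃ loses ClO₄⁻: pKₐ(HClO₄) ≈ -10
CH₂=CHCH₂–OSO₃H loses HSO₄⁻: pKₐ(H₂SO₄) ≈ -3
CH₂=CHCH₂–OC(O)CF₃ loses CF₃COO⁻: pKₐ(CF₃COOH) ≈ 0.2
CH₂=CHCH₂–N(CH₃)₃⁺ loses NR'₃: pKₐ(R'₃NH⁺) ≈ 10.7

CH₂=CHCH₂–N₂⁺ > CH₂=CHCH₂–OTf > CH₂=CHCH₂–OClO₃ > CH₂=CHCH₂–OSO₃H > CH₂=CHCH₂–OC(O)CF₃ > CH₂=CHCH₂–N(CH₃)₃⁺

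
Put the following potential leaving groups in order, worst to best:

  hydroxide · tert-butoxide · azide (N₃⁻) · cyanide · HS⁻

Leaving-group ability tracks the stability of the departed species; conjugate-acid pKₐ is the usual yardstick (lower pKₐ → better LG).
azide (N₃⁻): pKₐ(HN₃) ≈ 4.7 — linear, resonance-stabilised
HS⁻: pKₐ(H₂S) ≈ 7
cyanide: pKₐ(HCN) ≈ 9.2 — sp carbon stabilises the charge somewhat, but still a poor LG
hydroxide: pKₐ(H₂O) ≈ 15.7
tert-butoxide: pKₐ(t-BuOH) ≈ 18 — bulky, strongly basic alkoxide
Listed from poorest to best leaving group as asked.

tert-butoxide < hydroxide < cyanide < HS⁻ < azide (N₃⁻)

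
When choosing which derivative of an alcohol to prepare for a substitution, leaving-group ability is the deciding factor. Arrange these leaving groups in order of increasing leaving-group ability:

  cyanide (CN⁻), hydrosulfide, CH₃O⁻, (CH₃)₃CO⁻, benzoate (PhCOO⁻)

(CH₃)₃CO⁻ < CH₃O⁻ < cyanide (CN⁻) < hydrosulfide < benzoate (PhCOO⁻)

The more stable X⁻ (or X) is on its own — i.e. the weaker a base it is — the better a leaving group it makes.
benzoate (PhCOO⁻): pKₐ(C₆H₅COOH) ≈ 4.2 — aryl carboxylate
hydrosulfide: pKₐ(H₂S) ≈ 7 — larger and more polarisable than the oxygen analogue
cyanide (CN⁻): pKₐ(HCN) ≈ 9.2 — sp carbon stabilises the charge somewhat, but still a poor LG
CH₃O⁻: pKₐ(CH₃OH) ≈ 15.5 — strong base; alkoxides do not leave unassisted
(CH₃)₃CO⁻: pKₐ(t-BuOH) ≈ 18 — bulky, strongly basic alkoxide
Reversing gives the worst-to-best order requested.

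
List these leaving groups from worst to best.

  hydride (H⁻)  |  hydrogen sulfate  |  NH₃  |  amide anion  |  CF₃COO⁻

hydrogen sulfate: pKₐ(H₂SO₄) ≈ -3
CF₃COO⁻: pKₐ(CF₃COOH) ≈ 0.2
NH₃: pKₐ(NH₄⁺) ≈ 9.2
hydride (H⁻): pKₐ(H₂) ≈ 36
amide anion: pKₐ(NH₃) ≈ 38
Listed from poorest to best leaving group as asked.

amide anion < hydride (H⁻) < NH₃ < CF₃COO⁻ < hydrogen sulfate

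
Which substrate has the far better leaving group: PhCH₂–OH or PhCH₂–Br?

From PhCH₂–OH the departing group would be OH⁻ (pKₐ(H₂O) ≈ 15.7). Strong base; essentially never leaves without prior activation.
From PhCH₂–Br the leaving group is Br⁻ (pKₐ(HBr) ≈ -9). Weak base; good leaving group.
(In practice PhCH₂–Br is made from PhCH₂–OH by treatment with PBr₃, replacing the hydroxyl with bromide.)

PhCH₂–Br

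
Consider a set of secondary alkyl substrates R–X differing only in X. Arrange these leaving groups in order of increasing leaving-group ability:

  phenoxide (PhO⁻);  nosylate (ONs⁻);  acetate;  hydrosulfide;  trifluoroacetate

phenoxide (PhO⁻) < hydrosulfide < acetate < trifluoroacetate < nosylate (ONs⁻)

nosylate (ONs⁻): pKₐ(p-O₂NC₆H₄SO₃H) ≈ -3.5 — p-nitro group further stabilises the sulfonate
trifluoroacetate: pKₐ(CF₃COOH) ≈ 0.2
acetate: pKₐ(CH₃COOH) ≈ 4.8 — resonance-stabilised but still a weak base
hydrosulfide: pKₐ(H₂S) ≈ 7 — larger and more polarisable than the oxygen analogue
phenoxide (PhO⁻): pKₐ(C₆H₅OH (phenol)) ≈ 10 — resonance into the ring helps, but still a poor LG
Listed from poorest to best leaving group as asked.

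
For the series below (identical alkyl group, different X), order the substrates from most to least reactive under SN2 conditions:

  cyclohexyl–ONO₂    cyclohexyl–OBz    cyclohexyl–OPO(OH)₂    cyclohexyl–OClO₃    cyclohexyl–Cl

cyclohexyl–OClO₃ > cyclohexyl–Cl > cyclohexyl–ONO₂ > cyclohexyl–OPO(OH)₂ > cyclohexyl–OBz

Identical carbon frameworks mean the comparison reduces to leaving-group quality.
The more stable X⁻ (or X) is on its own — i.e. the weaker a base it is — the better a leaving group it makes.
cyclohexyl–OClO₃ loses ClO₄⁻: pKₐ(HClO₄) ≈ -10
cyclohexyl–Cl loses Cl⁻: pKₐ(HCl) ≈ -7
cyclohexyl–ONO₂ loses NO₃⁻: pKₐ(HNO₃) ≈ -1.3
cyclohexyl–OPO(OH)₂ loses H₂PO₄⁻: pKₐ(H₃PO₄) ≈ 2.1
cyclohexyl–OBz loses PhCOO⁻: pKₐ(C₆H₅COOH) ≈ 4.2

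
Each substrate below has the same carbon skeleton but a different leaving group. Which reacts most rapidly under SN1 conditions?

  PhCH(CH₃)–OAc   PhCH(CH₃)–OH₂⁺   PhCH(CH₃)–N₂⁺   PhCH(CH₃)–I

PhCH(CH₃)–N₂⁺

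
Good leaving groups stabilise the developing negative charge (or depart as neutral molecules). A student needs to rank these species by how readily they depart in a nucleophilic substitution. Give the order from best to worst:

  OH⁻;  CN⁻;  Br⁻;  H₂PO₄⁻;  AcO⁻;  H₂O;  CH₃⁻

Br⁻ > H₂O > H₂PO₄⁻ > AcO⁻ > CN⁻ > OH⁻ > CH₃⁻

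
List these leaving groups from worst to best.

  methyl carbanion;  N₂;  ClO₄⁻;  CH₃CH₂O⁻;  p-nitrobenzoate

methyl carbanion < CH₃CH₂O⁻ < p-nitrobenzoate < ClO₄⁻ < N₂

Leaving-group ability tracks the stability of the departed species; conjugate-acid pKₐ is the usual yardstick (lower pKₐ → better LG).
N₂: no meaningful conjugate acid; N₂ departs as an exceptionally stable neutral molecule
ClO₄⁻: pKₐ(HClO₄) ≈ -10 — extremely weak base; rarely used for safety reasons
p-nitrobenzoate: pKₐ(p-nitrobenzoic acid) ≈ 3.4
CH₃CH₂O⁻: pKₐ(CH₃CH₂OH) ≈ 16 — strong base; alkoxides do not leave unassisted
methyl carbanion: pKₐ(CH₄) ≈ 48 — unstabilised carbanion; the worst conceivable leaving group
The question asks for worst first, so the sequence is read in increasing leaving-group ability.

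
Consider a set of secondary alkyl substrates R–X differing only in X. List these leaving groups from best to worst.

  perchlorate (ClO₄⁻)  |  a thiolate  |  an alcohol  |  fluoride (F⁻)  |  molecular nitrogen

molecular nitrogen > perchlorate (ClO₄⁻) > an alcohol > fluoride (F⁻) > a thiolate

molecular nitrogen: no meaningful conjugate acid; N₂ departs as an exceptionally stable neutral molecule
perchlorate (ClO₄⁻): pKₐ(HClO₄) ≈ -10
an alcohol: pKₐ(R'OH₂⁺) ≈ -2.4
fluoride (F⁻): pKₐ(HF) ≈ 3.2
a thiolate: pKₐ(RSH (a thiol)) ≈ 10.5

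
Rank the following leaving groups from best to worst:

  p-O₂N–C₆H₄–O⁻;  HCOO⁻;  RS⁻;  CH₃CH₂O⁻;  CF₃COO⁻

CF₃COO⁻ > HCOO⁻ > p-O₂N–C₆H₄–O⁻ > RS⁻ > CH₃CH₂O⁻

A good leaving group is a weak base: the lower the pKₐ of its conjugate acid, the more readily it departs.
CF₃COO⁻: pKₐ(CF₃COOH) ≈ 0.2
HCOO⁻: pKₐ(HCOOH) ≈ 3.8
p-O₂N–C₆H₄–O⁻: pKₐ(p-nitrophenol) ≈ 7.2 — nitro group delocalises the charge; the classic chromogenic LG
RS⁻: pKₐ(RSH (a thiol)) ≈ 10.5
CH₃CH₂O⁻: pKₐ(CH₃CH₂OH) ≈ 16 — strong base; alkoxides do not leave unassisted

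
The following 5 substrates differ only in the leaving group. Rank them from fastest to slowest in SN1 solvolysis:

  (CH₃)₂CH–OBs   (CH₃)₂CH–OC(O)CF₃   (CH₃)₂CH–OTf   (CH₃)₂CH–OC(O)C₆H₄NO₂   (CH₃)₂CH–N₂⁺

(CH₃)₂CH–N₂⁺ > (CH₃)₂CH–OTf > (CH₃)₂CH–OBs > (CH₃)₂CH–OC(O)CF₃ > (CH₃)₂CH–OC(O)C₆H₄NO₂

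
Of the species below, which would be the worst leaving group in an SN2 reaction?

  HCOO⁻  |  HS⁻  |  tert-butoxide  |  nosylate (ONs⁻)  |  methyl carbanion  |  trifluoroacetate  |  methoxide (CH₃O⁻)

Leaving-group ability tracks the stability of the departed species; conjugate-acid pKₐ is the usual yardstick (lower pKₐ → better LG).
nosylate (ONs⁻): pKₐ(p-O₂NC₆H₄SO₃H) ≈ -3.5
trifluoroacetate: pKₐ(CF₃COOH) ≈ 0.2
HCOO⁻: pKₐ(HCOOH) ≈ 3.8
HS⁻: pKₐ(H₂S) ≈ 7
methoxide (CH₃O⁻): pKₐ(CH₃OH) ≈ 15.5
tert-butoxide: pKₐ(t-BuOH) ≈ 18
methyl carbanion: pKₐ(CH₄) ≈ 48

methyl carbanion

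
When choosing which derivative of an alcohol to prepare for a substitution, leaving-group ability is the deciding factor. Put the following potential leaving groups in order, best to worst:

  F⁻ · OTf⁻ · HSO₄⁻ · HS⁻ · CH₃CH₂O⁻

The more stable X⁻ (or X) is on its own — i.e. the weaker a base it is — the better a leaving group it makes.
OTf⁻: pKₐ(CF₃SO₃H (triflic acid)) ≈ -14
HSO₄⁻: pKₐ(H₂SO₄) ≈ -3
F⁻: pKₐ(HF) ≈ 3.2
HS⁻: pKₐ(H₂S) ≈ 7
CH₃CH₂O⁻: pKₐ(CH₃CH₂OH) ≈ 16

OTf⁻ > HSO₄⁻ > F⁻ > HS⁻ > CH₃CH₂O⁻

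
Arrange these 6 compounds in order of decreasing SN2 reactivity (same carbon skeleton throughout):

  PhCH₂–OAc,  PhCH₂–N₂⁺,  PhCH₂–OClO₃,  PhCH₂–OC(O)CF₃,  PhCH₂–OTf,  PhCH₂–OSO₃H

Same R in every case — rank the leaving groups.
Rank by basicity of the departing species: weakest base leaves most easily.
PhCH₂–N₂⁺ loses N₂: no meaningful conjugate acid; N₂ departs as an exceptionally stable neutral molecule
PhCH₂–OTf loses OTf⁻: pKₐ(CF₃SO₃H (triflic acid)) ≈ -14
PhCH₂–OClO₃ loses ClO₄⁻: pKₐ(HClO₄) ≈ -10
PhCH₂–OSO₃H loses HSO₄⁻: pKₐ(H₂SO₄) ≈ -3
PhCH₂–OC(O)CF₃ loses CF₃COO⁻: pKₐ(CF₃COOH) ≈ 0.2
PhCH₂–OAc loses AcO⁻: pKₐ(CH₃COOH) ≈ 4.8

PhCH₂–N₂⁺ > PhCH₂–OTf > PhCH₂–OClO₃ > PhCH₂–OSO₃H > PhCH₂–OC(O)CF₃ > PhCH₂–OAc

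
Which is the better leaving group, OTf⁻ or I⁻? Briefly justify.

OTf⁻

OTf⁻ is the better leaving group.
pKₐ(CF₃SO₃H (triflic acid)) ≈ -14 versus pKₐ(HI) ≈ -10: OTf⁻ is the much weaker base.
Charge spread over three oxygens and a CF₃ group; the premier leaving group in synthesis.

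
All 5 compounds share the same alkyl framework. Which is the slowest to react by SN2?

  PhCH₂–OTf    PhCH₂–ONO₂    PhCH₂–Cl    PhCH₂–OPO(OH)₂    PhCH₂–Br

PhCH₂–OPO(OH)₂

The skeletons are identical, so relative rate is governed entirely by leaving-group ability.
Rank by basicity of the departing species: weakest base leaves most easily.
PhCH₂–OTf loses OTf⁻: pKₐ(CF₃SO₃H (triflic acid)) ≈ -14
PhCH₂–Br loses Br⁻: pKₐ(HBr) ≈ -9
PhCH₂–Cl loses Cl⁻: pKₐ(HCl) ≈ -7
PhCH₂–ONO₂ loses NO₃⁻: pKₐ(HNO₃) ≈ -1.3
PhCH₂–OPO(OH)₂ loses H₂PO₄⁻: pKₐ(H₃PO₄) ≈ 2.1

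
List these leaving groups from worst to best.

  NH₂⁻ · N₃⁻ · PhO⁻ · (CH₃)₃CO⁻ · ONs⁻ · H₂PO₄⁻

NH₂⁻ < (CH₃)₃CO⁻ < PhO⁻ < N₃⁻ < H₂PO₄⁻ < ONs⁻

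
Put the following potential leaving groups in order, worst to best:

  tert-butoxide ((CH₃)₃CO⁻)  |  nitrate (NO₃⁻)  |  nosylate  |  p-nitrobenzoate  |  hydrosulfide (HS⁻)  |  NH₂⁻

Leaving-group ability tracks the stability of the departed species; conjugate-acid pKₐ is the usual yardstick (lower pKₐ → better LG).
nosylate: pKₐ(p-O₂NC₆H₄SO₃H) ≈ -3.5
nitrate (NO₃⁻): pKₐ(HNO₃) ≈ -1.3 — resonance-delocalised over three oxygens
p-nitrobenzoate: pKₐ(p-nitrobenzoic acid) ≈ 3.4
hydrosulfide (HS⁻): pKₐ(H₂S) ≈ 7 — larger and more polarisable than the oxygen analogue
tert-butoxide ((CH₃)₃CO⁻): pKₐ(t-BuOH) ≈ 18 — bulky, strongly basic alkoxide
NH₂⁻: pKₐ(NH₃) ≈ 38
Listed from poorest to best leaving group as asked.

NH₂⁻ < tert-butoxide ((CH₃)₃CO⁻) < hydrosulfide (HS⁻) < p-nitrobenzoate < nitrate (NO₃⁻) < nosylate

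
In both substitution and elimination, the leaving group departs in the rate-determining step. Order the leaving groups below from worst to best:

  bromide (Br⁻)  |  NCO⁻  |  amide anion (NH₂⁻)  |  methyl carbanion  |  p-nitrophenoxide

methyl carbanion < amide anion (NH₂⁻) < p-nitrophenoxide < NCO⁻ < bromide (Br⁻)

Rank by basicity of the departing species: weakest base leaves most easily.
bromide (Br⁻): pKₐ(HBr) ≈ -9 — weak base; good leaving group
NCO⁻: pKₐ(HOCN) ≈ 3.5
p-nitrophenoxide: pKₐ(p-nitrophenol) ≈ 7.2
amide anion (NH₂⁻): pKₐ(NH₃) ≈ 38
methyl carbanion: pKₐ(CH₄) ≈ 48 — unstabilised carbanion; the worst conceivable leaving group
Listed from poorest to best leaving group as asked.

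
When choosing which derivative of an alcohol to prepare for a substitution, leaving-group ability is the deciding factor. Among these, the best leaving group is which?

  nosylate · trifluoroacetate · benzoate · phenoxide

nosylate

A good leaving group is a weak base: the lower the pKₐ of its conjugate acid, the more readily it departs.
nosylate: pKₐ(p-O₂NC₆H₄SO₃H) ≈ -3.5
trifluoroacetate: pKₐ(CF₃COOH) ≈ 0.2
benzoate: pKₐ(C₆H₅COOH) ≈ 4.2
phenoxide: pKₐ(C₆H₅OH (phenol)) ≈ 10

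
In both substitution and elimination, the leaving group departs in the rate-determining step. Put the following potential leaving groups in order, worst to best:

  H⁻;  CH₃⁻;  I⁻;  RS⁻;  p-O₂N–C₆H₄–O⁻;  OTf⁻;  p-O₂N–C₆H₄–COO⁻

OTf⁻: pKₐ(CF₃SO₃H (triflic acid)) ≈ -14
I⁻: pKₐ(HI) ≈ -10 — large, highly polarisable; very weak base
p-O₂N–C₆H₄–COO⁻: pKₐ(p-nitrobenzoic acid) ≈ 3.4 — electron-withdrawing nitro group stabilises the carboxylate
p-O₂N–C₆H₄–O⁻: pKₐ(p-nitrophenol) ≈ 7.2 — nitro group delocalises the charge; the classic chromogenic LG
RS⁻: pKₐ(RSH (a thiol)) ≈ 10.5 — moderately basic; rarely leaves without activation
H⁻: pKₐ(H₂) ≈ 36 — extremely strong base; leaves only in special hydride-transfer contexts
CH₃⁻: pKₐ(CH₄) ≈ 48 — unstabilised carbanion; the worst conceivable leaving group
Listed from poorest to best leaving group as asked.

CH₃⁻ < H⁻ < RS⁻ < p-O₂N–C₆H₄–O⁻ < p-O₂N–C₆H₄–COO⁻ < I⁻ < OTf⁻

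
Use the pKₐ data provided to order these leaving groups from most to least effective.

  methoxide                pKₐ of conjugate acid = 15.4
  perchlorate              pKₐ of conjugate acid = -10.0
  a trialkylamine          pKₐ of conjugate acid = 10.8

perchlorate > a trialkylamine > methoxide

Lower conjugate-acid pKₐ ⇒ weaker base ⇒ better leaving group.
Sorting by the given values: perchlorate (-10.0), a trialkylamine (10.8), methoxide (15.4).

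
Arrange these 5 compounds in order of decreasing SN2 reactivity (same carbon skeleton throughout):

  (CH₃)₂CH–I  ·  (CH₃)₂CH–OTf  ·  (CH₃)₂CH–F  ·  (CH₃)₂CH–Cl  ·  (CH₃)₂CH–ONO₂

(CH₃)₂CH–OTf > (CH₃)₂CH–I > (CH₃)₂CH–Cl > (CH₃)₂CH–ONO₂ > (CH₃)₂CH–F

With the same alkyl group throughout, only the leaving group differentiates the rates.
Leaving-group ability tracks the stability of the departed species; conjugate-acid pKₐ is the usual yardstick (lower pKₐ → better LG).
(CH₃)₂CH–OTf loses OTf⁻: pKₐ(CF₃SO₃H (triflic acid)) ≈ -14
(CH₃)₂CH–I loses I⁻: pKₐ(HI) ≈ -10
(CH₃)₂CH–Cl loses Cl⁻: pKₐ(HCl) ≈ -7
(CH₃)₂CH–ONO₂ loses NO₃⁻: pKₐ(HNO₃) ≈ -1.3
(CH₃)₂CH–F loses F⁻: pKₐ(HF) ≈ 3.2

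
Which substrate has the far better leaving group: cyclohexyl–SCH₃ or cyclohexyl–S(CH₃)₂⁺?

cyclohexyl–S(CH₃)₂⁺

From cyclohexyl–SCH₃ the departing group would be RS⁻ (pKₐ(RSH (a thiol)) ≈ 10.5). Moderately basic; rarely leaves without activation.
From cyclohexyl–S(CH₃)₂⁺ the leaving group is SR'₂ (pKₐ(R'₂SH⁺) ≈ -7). Neutral; leaves from a sulfonium salt (R–SR'₂⁺).
(In practice cyclohexyl–S(CH₃)₂⁺ is made from cyclohexyl–SCH₃ by S-methylation with CH₃I, allowing neutral dimethyl sulfide, rather than methanethiolate, to depart.)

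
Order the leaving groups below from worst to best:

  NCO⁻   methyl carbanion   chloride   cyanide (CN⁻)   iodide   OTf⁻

methyl carbanion < cyanide (CN⁻) < NCO⁻ < chloride < iodide < OTf⁻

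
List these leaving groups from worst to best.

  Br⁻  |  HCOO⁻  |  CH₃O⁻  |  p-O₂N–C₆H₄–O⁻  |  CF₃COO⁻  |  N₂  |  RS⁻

N₂: no meaningful conjugate acid; N₂ departs as an exceptionally stable neutral molecule
Br⁻: pKₐ(HBr) ≈ -9
CF₃COO⁻: pKₐ(CF₃COOH) ≈ 0.2 — strongly electron-withdrawing CF₃ stabilises the carboxylate
HCOO⁻: pKₐ(HCOOH) ≈ 3.8
p-O₂N–C₆H₄–O⁻: pKₐ(p-nitrophenol) ≈ 7.2
RS⁻: pKₐ(RSH (a thiol)) ≈ 10.5 — moderately basic; rarely leaves without activation
CH₃O⁻: pKₐ(CH₃OH) ≈ 15.5
Reversing gives the worst-to-best order requested.

CH₃O⁻ < RS⁻ < p-O₂N–C₆H₄–O⁻ < HCOO⁻ < CF₃COO⁻ < Br⁻ < N₂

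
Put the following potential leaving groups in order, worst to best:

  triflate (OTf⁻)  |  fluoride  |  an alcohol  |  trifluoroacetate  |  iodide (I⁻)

Leaving-group ability tracks the stability of the departed species; conjugate-acid pKₐ is the usual yardstick (lower pKₐ → better LG).
triflate (OTf⁻): pKₐ(CF₃SO₃H (triflic acid)) ≈ -14
iodide (I⁻): pKₐ(HI) ≈ -10 — large, highly polarisable; very weak base
an alcohol: pKₐ(R'OH₂⁺) ≈ -2.4
trifluoroacetate: pKₐ(CF₃COOH) ≈ 0.2 — strongly electron-withdrawing CF₃ stabilises the carboxylate
fluoride: pKₐ(HF) ≈ 3.2 — small and strongly basic; the poor halide leaving group
Reversing gives the worst-to-best order requested.

fluoride < trifluoroacetate < an alcohol < iodide (I⁻) < triflate (OTf⁻)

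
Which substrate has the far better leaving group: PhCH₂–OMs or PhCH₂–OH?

From PhCH₂–OH the departing group would be OH⁻ (pKₐ(H₂O) ≈ 15.7). Strong base; essentially never leaves without prior activation.
From PhCH₂–OMs the leaving group is OMs⁻ (pKₐ(CH₃SO₃H (MsOH)) ≈ -1.9). Resonance-delocalised alkanesulfonate.
(In practice PhCH₂–OMs is made from PhCH₂–OH by treatment with MsCl / Et₃N, converting the hydroxyl into a mesylate.)

PhCH₂–OMs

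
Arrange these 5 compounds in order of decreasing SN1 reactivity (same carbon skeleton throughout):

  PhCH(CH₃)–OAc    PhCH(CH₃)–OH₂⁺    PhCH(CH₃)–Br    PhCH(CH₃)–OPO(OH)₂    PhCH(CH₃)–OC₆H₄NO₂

PhCH(CH₃)–Br > PhCH(CH₃)–OH₂⁺ > PhCH(CH₃)–OPO(OH)₂ > PhCH(CH₃)–OAc > PhCH(CH₃)–OC₆H₄NO₂

Same R in every case — rank the leaving groups.
Leaving-group ability tracks the stability of the departed species; conjugate-acid pKₐ is the usual yardstick (lower pKₐ → better LG).
PhCH(CH₃)–Br loses Br⁻: pKₐ(HBr) ≈ -9
PhCH(CH₃)–OH₂⁺ loses H₂O: pKₐ(H₃O⁺) ≈ -1.7
PhCH(CH₃)–OPO(OH)₂ loses H₂PO₄⁻: pKₐ(H₃PO₄) ≈ 2.1
PhCH(CH₃)–OAc loses AcO⁻: pKₐ(CH₃COOH) ≈ 4.8
PhCH(CH₃)–OC₆H₄NO₂ loses p-O₂N–C₆H₄–O⁻: pKₐ(p-nitrophenol) ≈ 7.2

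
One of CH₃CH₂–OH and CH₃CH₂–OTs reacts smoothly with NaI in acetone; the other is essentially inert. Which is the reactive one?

From CH₃CH₂–OH the departing group would be OH⁻ (pKₐ(H₂O) ≈ 15.7). Strong base; essentially never leaves without prior activation.
From CH₃CH₂–OTs the leaving group is OTs⁻ (pKₐ(p-CH₃C₆H₄SO₃H (TsOH)) ≈ -2.8). Resonance-delocalised arenesulfonate.
(In practice CH₃CH₂–OTs is made from CH₃CH₂–OH by treatment with TsCl / pyridine, converting the hydroxyl into a tosylate.)

CH₃CH₂–OTs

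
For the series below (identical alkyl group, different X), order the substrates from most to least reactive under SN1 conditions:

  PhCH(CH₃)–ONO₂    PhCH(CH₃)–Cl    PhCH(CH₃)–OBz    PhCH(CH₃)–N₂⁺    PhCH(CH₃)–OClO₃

With the same alkyl group throughout, only the leaving group differentiates the rates.
The more stable X⁻ (or X) is on its own — i.e. the weaker a base it is — the better a leaving group it makes.
PhCH(CH₃)–N₂⁺ loses N₂: no meaningful conjugate acid; N₂ departs as an exceptionally stable neutral molecule
PhCH(CH₃)–OClO₃ loses ClO₄⁻: pKₐ(HClO₄) ≈ -10
PhCH(CH₃)–Cl loses Cl⁻: pKₐ(HCl) ≈ -7
PhCH(CH₃)–ONO₂ loses NO₃⁻: pKₐ(HNO₃) ≈ -1.3
PhCH(CH₃)–OBz loses PhCOO⁻: pKₐ(C₆H₅COOH) ≈ 4.2

PhCH(CH₃)–N₂⁺ > PhCH(CH₃)–OClO₃ > PhCH(CH₃)–Cl > PhCH(CH₃)–ONO₂ > PhCH(CH₃)–OBz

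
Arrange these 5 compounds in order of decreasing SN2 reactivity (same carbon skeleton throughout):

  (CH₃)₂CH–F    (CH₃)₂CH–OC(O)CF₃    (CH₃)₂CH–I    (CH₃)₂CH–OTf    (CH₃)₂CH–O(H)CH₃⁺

(CH₃)₂CH–OTf > (CH₃)₂CH–I > (CH₃)₂CH–O(H)CH₃⁺ > (CH₃)₂CH–OC(O)CF₃ > (CH₃)₂CH–F

Identical carbon frameworks mean the comparison reduces to leaving-group quality.
Rank by basicity of the departing species: weakest base leaves most easily.
(CH₃)₂CH–OTf loses OTf⁻: pKₐ(CF₃SO₃H (triflic acid)) ≈ -14
(CH₃)₂CH–I loses I⁻: pKₐ(HI) ≈ -10
(CH₃)₂CH–O(H)CH₃⁺ loses R'OH: pKₐ(R'OH₂⁺) ≈ -2.4
(CH₃)₂CH–OC(O)CF₃ loses CF₃COO⁻: pKₐ(CF₃COOH) ≈ 0.2
(CH₃)₂CH–F loses F⁻: pKₐ(HF) ≈ 3.2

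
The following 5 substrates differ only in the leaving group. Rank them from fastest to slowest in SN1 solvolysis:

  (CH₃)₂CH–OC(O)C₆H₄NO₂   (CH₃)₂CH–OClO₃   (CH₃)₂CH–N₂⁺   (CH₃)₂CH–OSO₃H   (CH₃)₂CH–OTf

(CH₃)₂CH–N₂⁺ > (CH₃)₂CH–OTf > (CH₃)₂CH–OClO₃ > (CH₃)₂CH–OSO₃H > (CH₃)₂CH–OC(O)C₆H₄NO₂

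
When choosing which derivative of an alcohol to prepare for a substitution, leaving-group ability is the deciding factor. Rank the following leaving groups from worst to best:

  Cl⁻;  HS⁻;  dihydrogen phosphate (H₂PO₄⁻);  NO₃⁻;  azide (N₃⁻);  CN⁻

The more stable X⁻ (or X) is on its own — i.e. the weaker a base it is — the better a leaving group it makes.
Cl⁻: pKₐ(HCl) ≈ -7
NO₃⁻: pKₐ(HNO₃) ≈ -1.3
dihydrogen phosphate (H₂PO₄⁻): pKₐ(H₃PO₄) ≈ 2.1
azide (N₃⁻): pKₐ(HN₃) ≈ 4.7
HS⁻: pKₐ(H₂S) ≈ 7
CN⁻: pKₐ(HCN) ≈ 9.2
The question asks for worst first, so the sequence is read in increasing leaving-group ability.

CN⁻ < HS⁻ < azide (N₃⁻) < dihydrogen phosphate (H₂PO₄⁻) < NO₃⁻ < Cl⁻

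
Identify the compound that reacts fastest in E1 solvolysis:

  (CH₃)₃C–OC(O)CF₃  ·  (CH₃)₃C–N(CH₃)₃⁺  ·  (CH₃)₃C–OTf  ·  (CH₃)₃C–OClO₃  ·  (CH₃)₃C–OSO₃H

(CH₃)₃C–OTf

Identical carbon frameworks mean the comparison reduces to leaving-group quality.
A good leaving group is a weak base: the lower the pKₐ of its conjugate acid, the more readily it departs.
(CH₃)₃C–OTf loses OTf⁻: pKₐ(CF₃SO₃H (triflic acid)) ≈ -14
(CH₃)₃C–OClO₃ loses ClO₄⁻: pKₐ(HClO₄) ≈ -10
(CH₃)₃C–OSO₃H loses HSO₄⁻: pKₐ(H₂SO₄) ≈ -3
(CH₃)₃C–OC(O)CF₃ loses CF₃COO⁻: pKₐ(CF₃COOH) ≈ 0.2
(CH₃)₃C–N(CH₃)₃⁺ loses NR'₃: pKₐ(R'₃NH⁺) ≈ 10.7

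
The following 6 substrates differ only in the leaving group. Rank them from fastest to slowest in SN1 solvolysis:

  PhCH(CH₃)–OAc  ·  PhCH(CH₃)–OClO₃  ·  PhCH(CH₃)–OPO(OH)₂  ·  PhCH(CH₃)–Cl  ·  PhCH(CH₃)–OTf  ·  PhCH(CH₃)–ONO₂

PhCH(CH₃)–OTf > PhCH(CH₃)–OClO₃ > PhCH(CH₃)–Cl > PhCH(CH₃)–ONO₂ > PhCH(CH₃)–OPO(OH)₂ > PhCH(CH₃)–OAc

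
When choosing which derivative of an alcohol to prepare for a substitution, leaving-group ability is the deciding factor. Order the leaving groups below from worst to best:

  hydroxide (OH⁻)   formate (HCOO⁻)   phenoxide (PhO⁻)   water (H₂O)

hydroxide (OH⁻) < phenoxide (PhO⁻) < formate (HCOO⁻) < water (H₂O)

The more stable X⁻ (or X) is on its own — i.e. the weaker a base it is — the better a leaving group it makes.
water (H₂O): pKₐ(H₃O⁺) ≈ -1.7 — neutral; leaves from a protonated alcohol (R–OH₂⁺)
formate (HCOO⁻): pKₐ(HCOOH) ≈ 3.8
phenoxide (PhO⁻): pKₐ(C₆H₅OH (phenol)) ≈ 10 — resonance into the ring helps, but still a poor LG
hydroxide (OH⁻): pKₐ(H₂O) ≈ 15.7
Listed from poorest to best leaving group as asked.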